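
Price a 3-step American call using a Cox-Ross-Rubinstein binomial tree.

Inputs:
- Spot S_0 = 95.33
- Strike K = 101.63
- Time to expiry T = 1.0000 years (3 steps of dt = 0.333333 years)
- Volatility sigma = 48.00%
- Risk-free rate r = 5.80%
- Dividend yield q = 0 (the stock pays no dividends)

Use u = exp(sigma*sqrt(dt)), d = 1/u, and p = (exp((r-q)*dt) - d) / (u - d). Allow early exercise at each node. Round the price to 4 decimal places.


Answer: Price = V(0,0) = 19.1200

Derivation:
dt = T/N = 0.333333
u = exp(sigma*sqrt(dt)) = 1.319335; d = 1/u = 0.757957
p = (exp((r-q)*dt) - d) / (u - d) = 0.465932
Discount per step: exp(-r*dt) = 0.980852
Stock lattice S(k, i) with i counting down-moves:
  k=0: S(0,0) = 95.3300
  k=1: S(1,0) = 125.7722; S(1,1) = 72.2561
  k=2: S(2,0) = 165.9358; S(2,1) = 95.3300; S(2,2) = 54.7670
  k=3: S(3,0) = 218.9249; S(3,1) = 125.7722; S(3,2) = 72.2561; S(3,3) = 41.5111
Terminal payoffs V(N, i) = max(S_T - K, 0):
  V(3,0) = 117.294943; V(3,1) = 24.142244; V(3,2) = 0.000000; V(3,3) = 0.000000
Backward induction: V(k, i) = exp(-r*dt) * [p * V(k+1, i) + (1-p) * V(k+1, i+1)]; then take max(V_cont, immediate exercise) for American.
  V(2,0) = exp(-r*dt) * [p*117.294943 + (1-p)*24.142244] = 66.251750; exercise = 64.305775; V(2,0) = max -> 66.251750
  V(2,1) = exp(-r*dt) * [p*24.142244 + (1-p)*0.000000] = 11.033262; exercise = 0.000000; V(2,1) = max -> 11.033262
  V(2,2) = exp(-r*dt) * [p*0.000000 + (1-p)*0.000000] = 0.000000; exercise = 0.000000; V(2,2) = max -> 0.000000
  V(1,0) = exp(-r*dt) * [p*66.251750 + (1-p)*11.033262] = 36.057436; exercise = 24.142244; V(1,0) = max -> 36.057436
  V(1,1) = exp(-r*dt) * [p*11.033262 + (1-p)*0.000000] = 5.042318; exercise = 0.000000; V(1,1) = max -> 5.042318
  V(0,0) = exp(-r*dt) * [p*36.057436 + (1-p)*5.042318] = 19.120008; exercise = 0.000000; V(0,0) = max -> 19.120008


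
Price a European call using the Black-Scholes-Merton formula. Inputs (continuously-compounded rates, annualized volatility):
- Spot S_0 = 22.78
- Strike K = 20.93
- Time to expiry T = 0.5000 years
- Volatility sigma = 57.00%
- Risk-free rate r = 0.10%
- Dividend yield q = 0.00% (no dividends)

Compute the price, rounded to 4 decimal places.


Answer: Price = 4.4965

Derivation:
d1 = (ln(S/K) + (r - q + 0.5*sigma^2) * T) / (sigma * sqrt(T)) = 0.41291171
d2 = d1 - sigma * sqrt(T) = 0.00986084
exp(-rT) = 0.99950012; exp(-qT) = 1.00000000
C = S_0 * exp(-qT) * N(d1) - K * exp(-rT) * N(d2)
N(d1) = 0.66016435; N(d2) = 0.50393384
C = 22.7800 * 1.00000000 * 0.66016435 - 20.9300 * 0.99950012 * 0.50393384 = 4.4965


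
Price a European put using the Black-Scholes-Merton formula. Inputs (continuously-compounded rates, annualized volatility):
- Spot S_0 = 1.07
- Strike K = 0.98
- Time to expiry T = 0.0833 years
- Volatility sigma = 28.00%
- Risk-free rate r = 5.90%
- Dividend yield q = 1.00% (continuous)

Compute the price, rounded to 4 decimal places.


Answer: Price = 0.0052

Derivation:
d1 = (ln(S/K) + (r - q + 0.5*sigma^2) * T) / (sigma * sqrt(T)) = 1.17813432
d2 = d1 - sigma * sqrt(T) = 1.09732145
exp(-rT) = 0.99509736; exp(-qT) = 0.99916735
P = K * exp(-rT) * N(-d2) - S_0 * exp(-qT) * N(-d1)
N(-d1) = 0.11937153; N(-d2) = 0.13625045
P = 0.9800 * 0.99509736 * 0.13625045 - 1.0700 * 0.99916735 * 0.11937153 = 0.0052


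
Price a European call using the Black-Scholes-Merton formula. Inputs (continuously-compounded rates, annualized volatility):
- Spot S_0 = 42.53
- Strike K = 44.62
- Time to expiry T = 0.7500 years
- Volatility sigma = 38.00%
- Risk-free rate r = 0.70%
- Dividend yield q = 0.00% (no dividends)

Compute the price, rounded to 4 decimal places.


Answer: Price = 4.7991

Derivation:
d1 = (ln(S/K) + (r - q + 0.5*sigma^2) * T) / (sigma * sqrt(T)) = 0.03472464
d2 = d1 - sigma * sqrt(T) = -0.29436501
exp(-rT) = 0.99476376; exp(-qT) = 1.00000000
C = S_0 * exp(-qT) * N(d1) - K * exp(-rT) * N(d2)
N(d1) = 0.51385034; N(d2) = 0.38423950
C = 42.5300 * 1.00000000 * 0.51385034 - 44.6200 * 0.99476376 * 0.38423950 = 4.7991


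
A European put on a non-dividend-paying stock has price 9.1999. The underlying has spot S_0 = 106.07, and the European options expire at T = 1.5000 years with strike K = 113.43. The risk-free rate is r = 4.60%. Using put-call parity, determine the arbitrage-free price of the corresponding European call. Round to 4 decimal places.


Put-call parity: C - P = S_0 * exp(-qT) - K * exp(-rT).
S_0 * exp(-qT) = 106.0700 * 1.00000000 = 106.07000000
K * exp(-rT) = 113.4300 * 0.93332668 = 105.86724532
C = P + S*exp(-qT) - K*exp(-rT)
C = 9.1999 + 106.07000000 - 105.86724532 = 9.4027

Answer: Call price = 9.4027


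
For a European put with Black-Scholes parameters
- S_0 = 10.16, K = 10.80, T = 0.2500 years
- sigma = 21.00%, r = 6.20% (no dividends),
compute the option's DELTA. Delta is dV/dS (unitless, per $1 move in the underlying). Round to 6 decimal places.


d1 = -0.3816684950; d2 = -0.4866684950
phi(d1) = 0.3709181157; exp(-qT) = 1.0000000000; exp(-rT) = 0.9846195068
N(-d1) = 0.6486463643
Delta = -exp(-qT) * N(-d1) = -1.0000000000 * 0.6486463643 = -0.648646

Answer: Delta = -0.648646


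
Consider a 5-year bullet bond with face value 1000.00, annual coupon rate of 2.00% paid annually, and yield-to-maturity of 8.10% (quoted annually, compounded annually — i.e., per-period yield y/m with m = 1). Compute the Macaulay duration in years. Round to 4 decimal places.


Answer: Macaulay duration = 4.7733 years

Derivation:
Coupon per period c = face * coupon_rate / m = 20.000000
Periods per year m = 1; per-period yield y/m = 0.081000
Number of cashflows N = 5
Cashflows (t years, CF_t, discount factor 1/(1+y/m)^(m*t), PV):
  t = 1.0000: CF_t = 20.000000, DF = 0.925069, PV = 18.501388
  t = 2.0000: CF_t = 20.000000, DF = 0.855753, PV = 17.115067
  t = 3.0000: CF_t = 20.000000, DF = 0.791631, PV = 15.832625
  t = 4.0000: CF_t = 20.000000, DF = 0.732314, PV = 14.646276
  t = 5.0000: CF_t = 1020.000000, DF = 0.677441, PV = 690.989904
Price P = sum_t PV_t = 757.085260
Macaulay numerator sum_t t * PV_t:
  t * PV_t at t = 1.0000: 18.501388
  t * PV_t at t = 2.0000: 34.230134
  t * PV_t at t = 3.0000: 47.497874
  t * PV_t at t = 4.0000: 58.585105
  t * PV_t at t = 5.0000: 3454.949520
Macaulay duration D = (sum_t t * PV_t) / P = 3613.764021 / 757.085260 = 4.773259


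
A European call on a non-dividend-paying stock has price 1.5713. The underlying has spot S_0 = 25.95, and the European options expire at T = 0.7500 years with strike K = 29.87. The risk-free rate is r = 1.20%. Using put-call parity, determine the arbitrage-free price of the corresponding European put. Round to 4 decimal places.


Answer: Put price = 5.2237

Derivation:
Put-call parity: C - P = S_0 * exp(-qT) - K * exp(-rT).
S_0 * exp(-qT) = 25.9500 * 1.00000000 = 25.95000000
K * exp(-rT) = 29.8700 * 0.99104038 = 29.60237611
P = C - S*exp(-qT) + K*exp(-rT)
P = 1.5713 - 25.95000000 + 29.60237611 = 5.2237


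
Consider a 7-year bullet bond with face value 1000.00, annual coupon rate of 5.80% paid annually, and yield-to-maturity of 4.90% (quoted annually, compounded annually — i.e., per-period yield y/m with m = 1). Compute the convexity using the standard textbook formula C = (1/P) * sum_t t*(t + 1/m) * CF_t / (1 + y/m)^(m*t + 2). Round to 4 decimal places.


Coupon per period c = face * coupon_rate / m = 58.000000
Periods per year m = 1; per-period yield y/m = 0.049000
Number of cashflows N = 7
Cashflows (t years, CF_t, discount factor 1/(1+y/m)^(m*t), PV):
  t = 1.0000: CF_t = 58.000000, DF = 0.953289, PV = 55.290753
  t = 2.0000: CF_t = 58.000000, DF = 0.908760, PV = 52.708058
  t = 3.0000: CF_t = 58.000000, DF = 0.866310, PV = 50.246004
  t = 4.0000: CF_t = 58.000000, DF = 0.825844, PV = 47.898955
  t = 5.0000: CF_t = 58.000000, DF = 0.787268, PV = 45.661540
  t = 6.0000: CF_t = 58.000000, DF = 0.750494, PV = 43.528637
  t = 7.0000: CF_t = 1058.000000, DF = 0.715437, PV = 756.932670
Price P = sum_t PV_t = 1052.266617
Convexity numerator sum_t t*(t + 1/m) * CF_t / (1+y/m)^(m*t + 2):
  t = 1.0000: term = 100.492008
  t = 2.0000: term = 287.393731
  t = 3.0000: term = 547.938477
  t = 4.0000: term = 870.572732
  t = 5.0000: term = 1244.860913
  t = 6.0000: term = 1661.396834
  t = 7.0000: term = 38520.711568
Convexity = (1/P) * sum = 43233.366263 / 1052.266617 = 41.085943

Answer: Convexity = 41.0859


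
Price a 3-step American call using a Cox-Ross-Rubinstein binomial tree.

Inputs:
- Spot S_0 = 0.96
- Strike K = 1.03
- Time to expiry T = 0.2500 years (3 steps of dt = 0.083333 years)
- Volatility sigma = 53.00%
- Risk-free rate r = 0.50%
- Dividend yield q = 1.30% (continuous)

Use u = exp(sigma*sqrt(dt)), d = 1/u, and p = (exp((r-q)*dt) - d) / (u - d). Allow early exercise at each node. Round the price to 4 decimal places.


Answer: Price = V(0,0) = 0.0780

Derivation:
dt = T/N = 0.083333
u = exp(sigma*sqrt(dt)) = 1.165322; d = 1/u = 0.858132
p = (exp((r-q)*dt) - d) / (u - d) = 0.459656
Discount per step: exp(-r*dt) = 0.999583
Stock lattice S(k, i) with i counting down-moves:
  k=0: S(0,0) = 0.9600
  k=1: S(1,0) = 1.1187; S(1,1) = 0.8238
  k=2: S(2,0) = 1.3037; S(2,1) = 0.9600; S(2,2) = 0.7069
  k=3: S(3,0) = 1.5192; S(3,1) = 1.1187; S(3,2) = 0.8238; S(3,3) = 0.6066
Terminal payoffs V(N, i) = max(S_T - K, 0):
  V(3,0) = 0.489181; V(3,1) = 0.088710; V(3,2) = 0.000000; V(3,3) = 0.000000
Backward induction: V(k, i) = exp(-r*dt) * [p * V(k+1, i) + (1-p) * V(k+1, i+1)]; then take max(V_cont, immediate exercise) for American.
  V(2,0) = exp(-r*dt) * [p*0.489181 + (1-p)*0.088710] = 0.272675; exercise = 0.273657; V(2,0) = max -> 0.273657
  V(2,1) = exp(-r*dt) * [p*0.088710 + (1-p)*0.000000] = 0.040759; exercise = 0.000000; V(2,1) = max -> 0.040759
  V(2,2) = exp(-r*dt) * [p*0.000000 + (1-p)*0.000000] = 0.000000; exercise = 0.000000; V(2,2) = max -> 0.000000
  V(1,0) = exp(-r*dt) * [p*0.273657 + (1-p)*0.040759] = 0.147750; exercise = 0.088710; V(1,0) = max -> 0.147750
  V(1,1) = exp(-r*dt) * [p*0.040759 + (1-p)*0.000000] = 0.018727; exercise = 0.000000; V(1,1) = max -> 0.018727
  V(0,0) = exp(-r*dt) * [p*0.147750 + (1-p)*0.018727] = 0.078001; exercise = 0.000000; V(0,0) = max -> 0.078001


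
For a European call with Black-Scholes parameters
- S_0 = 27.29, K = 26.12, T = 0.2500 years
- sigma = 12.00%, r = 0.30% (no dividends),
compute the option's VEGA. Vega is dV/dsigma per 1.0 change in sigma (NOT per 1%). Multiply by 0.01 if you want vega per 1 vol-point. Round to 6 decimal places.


d1 = 0.7728171719; d2 = 0.7128171719
phi(d1) = 0.2959508979; exp(-qT) = 1.0000000000; exp(-rT) = 0.9992502812
Vega = S * exp(-qT) * phi(d1) * sqrt(T) = 27.2900 * 1.0000000000 * 0.2959508979 * 0.5000000000 = 4.038250

Answer: Vega = 4.038250


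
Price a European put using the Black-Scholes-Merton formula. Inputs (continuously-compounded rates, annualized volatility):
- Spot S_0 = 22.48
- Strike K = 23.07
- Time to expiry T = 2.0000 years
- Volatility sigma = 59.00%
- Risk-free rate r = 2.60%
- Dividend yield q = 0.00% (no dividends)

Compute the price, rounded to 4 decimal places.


d1 = (ln(S/K) + (r - q + 0.5*sigma^2) * T) / (sigma * sqrt(T)) = 0.44846504
d2 = d1 - sigma * sqrt(T) = -0.38592096
exp(-rT) = 0.94932887; exp(-qT) = 1.00000000
P = K * exp(-rT) * N(-d2) - S_0 * exp(-qT) * N(-d1)
N(-d1) = 0.32690881; N(-d2) = 0.65022240
P = 23.0700 * 0.94932887 * 0.65022240 - 22.4800 * 1.00000000 * 0.32690881 = 6.8916

Answer: Price = 6.8916


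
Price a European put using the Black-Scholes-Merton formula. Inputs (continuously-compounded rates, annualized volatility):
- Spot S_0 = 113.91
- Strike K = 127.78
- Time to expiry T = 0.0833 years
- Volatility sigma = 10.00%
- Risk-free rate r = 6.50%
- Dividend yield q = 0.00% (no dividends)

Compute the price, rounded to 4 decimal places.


d1 = (ln(S/K) + (r - q + 0.5*sigma^2) * T) / (sigma * sqrt(T)) = -3.77906442
d2 = d1 - sigma * sqrt(T) = -3.80792616
exp(-rT) = 0.99460013; exp(-qT) = 1.00000000
P = K * exp(-rT) * N(-d2) - S_0 * exp(-qT) * N(-d1)
N(-d1) = 0.99992129; N(-d2) = 0.99992993
P = 127.7800 * 0.99460013 * 0.99992993 - 113.9100 * 1.00000000 * 0.99992129 = 13.1801

Answer: Price = 13.1801


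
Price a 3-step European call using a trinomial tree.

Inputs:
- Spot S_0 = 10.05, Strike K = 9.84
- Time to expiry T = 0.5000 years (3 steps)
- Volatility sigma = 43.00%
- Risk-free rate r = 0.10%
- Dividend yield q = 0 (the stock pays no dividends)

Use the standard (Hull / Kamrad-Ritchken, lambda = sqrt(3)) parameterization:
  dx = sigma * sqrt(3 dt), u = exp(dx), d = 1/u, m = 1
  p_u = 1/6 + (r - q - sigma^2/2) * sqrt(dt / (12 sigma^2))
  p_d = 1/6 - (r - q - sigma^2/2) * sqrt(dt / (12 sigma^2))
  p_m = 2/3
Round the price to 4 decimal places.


dt = T/N = 0.166667; dx = sigma*sqrt(3*dt) = 0.304056
u = exp(dx) = 1.355345; d = 1/u = 0.737820
p_u = 0.141603, p_m = 0.666667, p_d = 0.191731
Discount per step: exp(-r*dt) = 0.999833
Stock lattice S(k, j) with j the centered position index:
  k=0: S(0,+0) = 10.0500
  k=1: S(1,-1) = 7.4151; S(1,+0) = 10.0500; S(1,+1) = 13.6212
  k=2: S(2,-2) = 5.4710; S(2,-1) = 7.4151; S(2,+0) = 10.0500; S(2,+1) = 13.6212; S(2,+2) = 18.4614
  k=3: S(3,-3) = 4.0366; S(3,-2) = 5.4710; S(3,-1) = 7.4151; S(3,+0) = 10.0500; S(3,+1) = 13.6212; S(3,+2) = 18.4614; S(3,+3) = 25.0216
Terminal payoffs V(N, j) = max(S_T - K, 0):
  V(3,-3) = 0.000000; V(3,-2) = 0.000000; V(3,-1) = 0.000000; V(3,+0) = 0.210000; V(3,+1) = 3.781216; V(3,+2) = 8.621444; V(3,+3) = 15.181623
Backward induction: V(k, j) = exp(-r*dt) * [p_u * V(k+1, j+1) + p_m * V(k+1, j) + p_d * V(k+1, j-1)]
  V(2,-2) = exp(-r*dt) * [p_u*0.000000 + p_m*0.000000 + p_d*0.000000] = 0.000000
  V(2,-1) = exp(-r*dt) * [p_u*0.210000 + p_m*0.000000 + p_d*0.000000] = 0.029732
  V(2,+0) = exp(-r*dt) * [p_u*3.781216 + p_m*0.210000 + p_d*0.000000] = 0.675318
  V(2,+1) = exp(-r*dt) * [p_u*8.621444 + p_m*3.781216 + p_d*0.210000] = 3.781264
  V(2,+2) = exp(-r*dt) * [p_u*15.181623 + p_m*8.621444 + p_d*3.781216] = 8.620927
  V(1,-1) = exp(-r*dt) * [p_u*0.675318 + p_m*0.029732 + p_d*0.000000] = 0.115429
  V(1,+0) = exp(-r*dt) * [p_u*3.781264 + p_m*0.675318 + p_d*0.029732] = 0.991185
  V(1,+1) = exp(-r*dt) * [p_u*8.620927 + p_m*3.781264 + p_d*0.675318] = 3.870423
  V(0,+0) = exp(-r*dt) * [p_u*3.870423 + p_m*0.991185 + p_d*0.115429] = 1.230778

Answer: Price = V(0,0) = 1.2308


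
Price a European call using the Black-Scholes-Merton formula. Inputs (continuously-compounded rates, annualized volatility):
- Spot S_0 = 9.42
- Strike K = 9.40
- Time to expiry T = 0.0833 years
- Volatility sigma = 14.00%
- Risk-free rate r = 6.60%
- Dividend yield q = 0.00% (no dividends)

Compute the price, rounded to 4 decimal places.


d1 = (ln(S/K) + (r - q + 0.5*sigma^2) * T) / (sigma * sqrt(T)) = 0.20886622
d2 = d1 - sigma * sqrt(T) = 0.16845978
exp(-rT) = 0.99451729; exp(-qT) = 1.00000000
C = S_0 * exp(-qT) * N(d1) - K * exp(-rT) * N(d2)
N(d1) = 0.58272366; N(d2) = 0.56688921
C = 9.4200 * 1.00000000 * 0.58272366 - 9.4000 * 0.99451729 * 0.56688921 = 0.1897

Answer: Price = 0.1897


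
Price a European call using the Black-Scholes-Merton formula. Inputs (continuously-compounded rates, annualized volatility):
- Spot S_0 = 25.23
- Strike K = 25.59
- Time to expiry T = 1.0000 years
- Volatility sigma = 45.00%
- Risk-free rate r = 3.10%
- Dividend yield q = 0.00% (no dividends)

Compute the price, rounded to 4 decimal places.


Answer: Price = 4.6676

Derivation:
d1 = (ln(S/K) + (r - q + 0.5*sigma^2) * T) / (sigma * sqrt(T)) = 0.26240469
d2 = d1 - sigma * sqrt(T) = -0.18759531
exp(-rT) = 0.96947557; exp(-qT) = 1.00000000
C = S_0 * exp(-qT) * N(d1) - K * exp(-rT) * N(d2)
N(d1) = 0.60349527; N(d2) = 0.42559695
C = 25.2300 * 1.00000000 * 0.60349527 - 25.5900 * 0.96947557 * 0.42559695 = 4.6676


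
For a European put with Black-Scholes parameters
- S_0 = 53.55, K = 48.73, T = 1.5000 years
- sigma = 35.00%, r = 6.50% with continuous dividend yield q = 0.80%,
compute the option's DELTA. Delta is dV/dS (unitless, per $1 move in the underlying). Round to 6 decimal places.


d1 = 0.6338251603; d2 = 0.2051644553
phi(d1) = 0.3263431969; exp(-qT) = 0.9880717129; exp(-rT) = 0.9071023416
N(-d1) = 0.2630974657
Delta = -exp(-qT) * N(-d1) = -0.9880717129 * 0.2630974657 = -0.259959

Answer: Delta = -0.259959


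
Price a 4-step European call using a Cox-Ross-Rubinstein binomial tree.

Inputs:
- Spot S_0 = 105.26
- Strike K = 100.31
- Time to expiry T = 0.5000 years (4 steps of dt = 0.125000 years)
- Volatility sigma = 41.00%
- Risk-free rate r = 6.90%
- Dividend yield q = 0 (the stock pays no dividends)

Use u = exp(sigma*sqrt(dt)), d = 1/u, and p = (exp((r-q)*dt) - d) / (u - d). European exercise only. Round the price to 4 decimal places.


dt = T/N = 0.125000
u = exp(sigma*sqrt(dt)) = 1.155990; d = 1/u = 0.865060
p = (exp((r-q)*dt) - d) / (u - d) = 0.493599
Discount per step: exp(-r*dt) = 0.991412
Stock lattice S(k, i) with i counting down-moves:
  k=0: S(0,0) = 105.2600
  k=1: S(1,0) = 121.6795; S(1,1) = 91.0562
  k=2: S(2,0) = 140.6602; S(2,1) = 105.2600; S(2,2) = 78.7690
  k=3: S(3,0) = 162.6018; S(3,1) = 121.6795; S(3,2) = 91.0562; S(3,3) = 68.1399
  k=4: S(4,0) = 187.9660; S(4,1) = 140.6602; S(4,2) = 105.2600; S(4,3) = 78.7690; S(4,4) = 58.9451
Terminal payoffs V(N, i) = max(S_T - K, 0):
  V(4,0) = 87.655990; V(4,1) = 40.350229; V(4,2) = 4.950000; V(4,3) = 0.000000; V(4,4) = 0.000000
Backward induction: V(k, i) = exp(-r*dt) * [p * V(k+1, i) + (1-p) * V(k+1, i+1)].
  V(3,0) = exp(-r*dt) * [p*87.655990 + (1-p)*40.350229] = 63.153234
  V(3,1) = exp(-r*dt) * [p*40.350229 + (1-p)*4.950000] = 22.230933
  V(3,2) = exp(-r*dt) * [p*4.950000 + (1-p)*0.000000] = 2.422330
  V(3,3) = exp(-r*dt) * [p*0.000000 + (1-p)*0.000000] = 0.000000
  V(2,0) = exp(-r*dt) * [p*63.153234 + (1-p)*22.230933] = 42.065738
  V(2,1) = exp(-r*dt) * [p*22.230933 + (1-p)*2.422330] = 12.095058
  V(2,2) = exp(-r*dt) * [p*2.422330 + (1-p)*0.000000] = 1.185391
  V(1,0) = exp(-r*dt) * [p*42.065738 + (1-p)*12.095058] = 26.657627
  V(1,1) = exp(-r*dt) * [p*12.095058 + (1-p)*1.185391] = 6.513961
  V(0,0) = exp(-r*dt) * [p*26.657627 + (1-p)*6.513961] = 16.315517

Answer: Price = V(0,0) = 16.3155


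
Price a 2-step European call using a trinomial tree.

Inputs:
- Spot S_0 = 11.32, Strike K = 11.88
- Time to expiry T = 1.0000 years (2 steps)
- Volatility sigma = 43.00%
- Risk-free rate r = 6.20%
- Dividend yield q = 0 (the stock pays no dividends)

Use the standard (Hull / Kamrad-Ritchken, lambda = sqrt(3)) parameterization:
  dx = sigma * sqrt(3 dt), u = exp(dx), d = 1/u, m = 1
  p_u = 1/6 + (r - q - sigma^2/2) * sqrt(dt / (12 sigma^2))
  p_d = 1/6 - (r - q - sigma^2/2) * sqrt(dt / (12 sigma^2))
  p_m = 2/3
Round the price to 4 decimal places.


Answer: Price = V(0,0) = 1.8381

Derivation:
dt = T/N = 0.500000; dx = sigma*sqrt(3*dt) = 0.526640
u = exp(dx) = 1.693234; d = 1/u = 0.590586
p_u = 0.152212, p_m = 0.666667, p_d = 0.181122
Discount per step: exp(-r*dt) = 0.969476
Stock lattice S(k, j) with j the centered position index:
  k=0: S(0,+0) = 11.3200
  k=1: S(1,-1) = 6.6854; S(1,+0) = 11.3200; S(1,+1) = 19.1674
  k=2: S(2,-2) = 3.9483; S(2,-1) = 6.6854; S(2,+0) = 11.3200; S(2,+1) = 19.1674; S(2,+2) = 32.4549
Terminal payoffs V(N, j) = max(S_T - K, 0):
  V(2,-2) = 0.000000; V(2,-1) = 0.000000; V(2,+0) = 0.000000; V(2,+1) = 7.287409; V(2,+2) = 20.574907
Backward induction: V(k, j) = exp(-r*dt) * [p_u * V(k+1, j+1) + p_m * V(k+1, j) + p_d * V(k+1, j-1)]
  V(1,-1) = exp(-r*dt) * [p_u*0.000000 + p_m*0.000000 + p_d*0.000000] = 0.000000
  V(1,+0) = exp(-r*dt) * [p_u*7.287409 + p_m*0.000000 + p_d*0.000000] = 1.075371
  V(1,+1) = exp(-r*dt) * [p_u*20.574907 + p_m*7.287409 + p_d*0.000000] = 7.746126
  V(0,+0) = exp(-r*dt) * [p_u*7.746126 + p_m*1.075371 + p_d*0.000000] = 1.838093


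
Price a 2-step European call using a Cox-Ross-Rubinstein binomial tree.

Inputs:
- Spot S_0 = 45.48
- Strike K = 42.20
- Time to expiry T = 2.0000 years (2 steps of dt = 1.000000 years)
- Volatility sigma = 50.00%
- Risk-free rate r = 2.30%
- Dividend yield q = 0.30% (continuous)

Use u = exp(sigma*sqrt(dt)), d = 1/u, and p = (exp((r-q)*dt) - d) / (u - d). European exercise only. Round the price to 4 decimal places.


dt = T/N = 1.000000
u = exp(sigma*sqrt(dt)) = 1.648721; d = 1/u = 0.606531
p = (exp((r-q)*dt) - d) / (u - d) = 0.396924
Discount per step: exp(-r*dt) = 0.977262
Stock lattice S(k, i) with i counting down-moves:
  k=0: S(0,0) = 45.4800
  k=1: S(1,0) = 74.9838; S(1,1) = 27.5850
  k=2: S(2,0) = 123.6275; S(2,1) = 45.4800; S(2,2) = 16.7312
Terminal payoffs V(N, i) = max(S_T - K, 0):
  V(2,0) = 81.427458; V(2,1) = 3.280000; V(2,2) = 0.000000
Backward induction: V(k, i) = exp(-r*dt) * [p * V(k+1, i) + (1-p) * V(k+1, i+1)].
  V(1,0) = exp(-r*dt) * [p*81.427458 + (1-p)*3.280000] = 33.518752
  V(1,1) = exp(-r*dt) * [p*3.280000 + (1-p)*0.000000] = 1.272309
  V(0,0) = exp(-r*dt) * [p*33.518752 + (1-p)*1.272309] = 13.751747

Answer: Price = V(0,0) = 13.7517


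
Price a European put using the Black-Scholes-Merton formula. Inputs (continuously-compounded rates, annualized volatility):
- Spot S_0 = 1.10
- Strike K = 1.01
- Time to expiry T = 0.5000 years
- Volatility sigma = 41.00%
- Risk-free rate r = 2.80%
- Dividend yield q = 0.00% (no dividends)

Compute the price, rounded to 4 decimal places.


d1 = (ln(S/K) + (r - q + 0.5*sigma^2) * T) / (sigma * sqrt(T)) = 0.48767895
d2 = d1 - sigma * sqrt(T) = 0.19776517
exp(-rT) = 0.98609754; exp(-qT) = 1.00000000
P = K * exp(-rT) * N(-d2) - S_0 * exp(-qT) * N(-d1)
N(-d1) = 0.31288863; N(-d2) = 0.42161440
P = 1.0100 * 0.98609754 * 0.42161440 - 1.1000 * 1.00000000 * 0.31288863 = 0.0757

Answer: Price = 0.0757


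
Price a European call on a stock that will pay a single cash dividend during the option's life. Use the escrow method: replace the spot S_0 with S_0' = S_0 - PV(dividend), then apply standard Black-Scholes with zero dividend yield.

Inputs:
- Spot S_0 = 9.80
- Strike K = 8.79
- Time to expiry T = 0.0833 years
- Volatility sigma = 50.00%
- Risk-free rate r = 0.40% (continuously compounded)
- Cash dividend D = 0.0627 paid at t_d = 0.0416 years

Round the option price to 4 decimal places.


Answer: Price = 1.1370

Derivation:
PV(D) = D * exp(-r * t_d) = 0.0627 * 0.99983361 = 0.06268957
S_0' = S_0 - PV(D) = 9.8000 - 0.06268957 = 9.73731043
d1 = (ln(S_0'/K) + (r + sigma^2/2)*T) / (sigma*sqrt(T)) = 0.78370836
d2 = d1 - sigma*sqrt(T) = 0.63939966
exp(-rT) = 0.99966686
N(d1) = 0.78339437; N(d2) = 0.73871851
C = S_0' * N(d1) - K * exp(-rT) * N(d2) = 9.73731043 * 0.78339437 - 8.7900 * 0.99966686 * 0.73871851 = 1.1370


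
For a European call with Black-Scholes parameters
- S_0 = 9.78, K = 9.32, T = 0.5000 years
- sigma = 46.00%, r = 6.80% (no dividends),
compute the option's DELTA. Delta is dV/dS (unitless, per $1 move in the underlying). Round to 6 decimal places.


Answer: Delta = 0.661031

Derivation:
d1 = 0.4152772191; d2 = 0.0900080998
phi(d1) = 0.3659838334; exp(-qT) = 1.0000000000; exp(-rT) = 0.9665715046
N(d1) = 0.6610305120
Delta = exp(-qT) * N(d1) = 1.0000000000 * 0.6610305120 = 0.661031


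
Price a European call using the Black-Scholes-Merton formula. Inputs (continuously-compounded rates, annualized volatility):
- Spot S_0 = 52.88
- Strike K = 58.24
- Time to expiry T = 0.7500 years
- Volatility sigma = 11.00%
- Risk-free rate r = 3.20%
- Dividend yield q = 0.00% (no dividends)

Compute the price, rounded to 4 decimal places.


Answer: Price = 0.6712

Derivation:
d1 = (ln(S/K) + (r - q + 0.5*sigma^2) * T) / (sigma * sqrt(T)) = -0.71391679
d2 = d1 - sigma * sqrt(T) = -0.80917958
exp(-rT) = 0.97628571; exp(-qT) = 1.00000000
C = S_0 * exp(-qT) * N(d1) - K * exp(-rT) * N(d2)
N(d1) = 0.23763932; N(d2) = 0.20920593
C = 52.8800 * 1.00000000 * 0.23763932 - 58.2400 * 0.97628571 * 0.20920593 = 0.6712


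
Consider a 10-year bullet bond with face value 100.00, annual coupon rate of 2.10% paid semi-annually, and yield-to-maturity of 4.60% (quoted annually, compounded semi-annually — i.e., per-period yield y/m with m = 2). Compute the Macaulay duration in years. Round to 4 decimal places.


Answer: Macaulay duration = 8.9328 years

Derivation:
Coupon per period c = face * coupon_rate / m = 1.050000
Periods per year m = 2; per-period yield y/m = 0.023000
Number of cashflows N = 20
Cashflows (t years, CF_t, discount factor 1/(1+y/m)^(m*t), PV):
  t = 0.5000: CF_t = 1.050000, DF = 0.977517, PV = 1.026393
  t = 1.0000: CF_t = 1.050000, DF = 0.955540, PV = 1.003317
  t = 1.5000: CF_t = 1.050000, DF = 0.934056, PV = 0.980759
  t = 2.0000: CF_t = 1.050000, DF = 0.913056, PV = 0.958709
  t = 2.5000: CF_t = 1.050000, DF = 0.892528, PV = 0.937154
  t = 3.0000: CF_t = 1.050000, DF = 0.872461, PV = 0.916084
  t = 3.5000: CF_t = 1.050000, DF = 0.852846, PV = 0.895488
  t = 4.0000: CF_t = 1.050000, DF = 0.833671, PV = 0.875355
  t = 4.5000: CF_t = 1.050000, DF = 0.814928, PV = 0.855675
  t = 5.0000: CF_t = 1.050000, DF = 0.796606, PV = 0.836436
  t = 5.5000: CF_t = 1.050000, DF = 0.778696, PV = 0.817631
  t = 6.0000: CF_t = 1.050000, DF = 0.761189, PV = 0.799248
  t = 6.5000: CF_t = 1.050000, DF = 0.744075, PV = 0.781279
  t = 7.0000: CF_t = 1.050000, DF = 0.727346, PV = 0.763713
  t = 7.5000: CF_t = 1.050000, DF = 0.710993, PV = 0.746543
  t = 8.0000: CF_t = 1.050000, DF = 0.695008, PV = 0.729758
  t = 8.5000: CF_t = 1.050000, DF = 0.679382, PV = 0.713351
  t = 9.0000: CF_t = 1.050000, DF = 0.664108, PV = 0.697313
  t = 9.5000: CF_t = 1.050000, DF = 0.649177, PV = 0.681636
  t = 10.0000: CF_t = 101.050000, DF = 0.634581, PV = 64.124449
Price P = sum_t PV_t = 80.140292
Macaulay numerator sum_t t * PV_t:
  t * PV_t at t = 0.5000: 0.513196
  t * PV_t at t = 1.0000: 1.003317
  t * PV_t at t = 1.5000: 1.471139
  t * PV_t at t = 2.0000: 1.917418
  t * PV_t at t = 2.5000: 2.342886
  t * PV_t at t = 3.0000: 2.748253
  t * PV_t at t = 3.5000: 3.134209
  t * PV_t at t = 4.0000: 3.501420
  t * PV_t at t = 4.5000: 3.850535
  t * PV_t at t = 5.0000: 4.182182
  t * PV_t at t = 5.5000: 4.496970
  t * PV_t at t = 6.0000: 4.795490
  t * PV_t at t = 6.5000: 5.078312
  t * PV_t at t = 7.0000: 5.345994
  t * PV_t at t = 7.5000: 5.599072
  t * PV_t at t = 8.0000: 5.838068
  t * PV_t at t = 8.5000: 6.063487
  t * PV_t at t = 9.0000: 6.275819
  t * PV_t at t = 9.5000: 6.475538
  t * PV_t at t = 10.0000: 641.244486
Macaulay duration D = (sum_t t * PV_t) / P = 715.877792 / 80.140292 = 8.932807


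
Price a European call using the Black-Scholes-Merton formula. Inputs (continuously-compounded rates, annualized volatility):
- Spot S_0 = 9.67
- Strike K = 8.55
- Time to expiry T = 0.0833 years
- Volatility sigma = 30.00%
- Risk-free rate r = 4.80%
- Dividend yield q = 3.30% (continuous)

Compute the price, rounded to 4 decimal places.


d1 = (ln(S/K) + (r - q + 0.5*sigma^2) * T) / (sigma * sqrt(T)) = 1.47940987
d2 = d1 - sigma * sqrt(T) = 1.39282465
exp(-rT) = 0.99600958; exp(-qT) = 0.99725487
C = S_0 * exp(-qT) * N(d1) - K * exp(-rT) * N(d2)
N(d1) = 0.93048460; N(d2) = 0.91816359
C = 9.6700 * 0.99725487 * 0.93048460 - 8.5500 * 0.99600958 * 0.91816359 = 1.1541

Answer: Price = 1.1541


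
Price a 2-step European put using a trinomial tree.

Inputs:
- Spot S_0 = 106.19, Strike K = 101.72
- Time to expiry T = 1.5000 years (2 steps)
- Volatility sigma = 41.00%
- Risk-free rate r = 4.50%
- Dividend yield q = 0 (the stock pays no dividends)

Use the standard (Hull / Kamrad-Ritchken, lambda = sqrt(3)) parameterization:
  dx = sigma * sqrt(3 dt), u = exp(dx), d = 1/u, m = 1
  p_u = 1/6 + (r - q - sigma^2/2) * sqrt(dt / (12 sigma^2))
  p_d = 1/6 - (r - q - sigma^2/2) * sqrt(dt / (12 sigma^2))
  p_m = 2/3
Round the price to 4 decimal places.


Answer: Price = V(0,0) = 12.9158

Derivation:
dt = T/N = 0.750000; dx = sigma*sqrt(3*dt) = 0.615000
u = exp(dx) = 1.849657; d = 1/u = 0.540641
p_u = 0.142856, p_m = 0.666667, p_d = 0.190478
Discount per step: exp(-r*dt) = 0.966813
Stock lattice S(k, j) with j the centered position index:
  k=0: S(0,+0) = 106.1900
  k=1: S(1,-1) = 57.4107; S(1,+0) = 106.1900; S(1,+1) = 196.4150
  k=2: S(2,-2) = 31.0385; S(2,-1) = 57.4107; S(2,+0) = 106.1900; S(2,+1) = 196.4150; S(2,+2) = 363.3004
Terminal payoffs V(N, j) = max(K - S_T, 0):
  V(2,-2) = 70.681451; V(2,-1) = 44.309343; V(2,+0) = 0.000000; V(2,+1) = 0.000000; V(2,+2) = 0.000000
Backward induction: V(k, j) = exp(-r*dt) * [p_u * V(k+1, j+1) + p_m * V(k+1, j) + p_d * V(k+1, j-1)]
  V(1,-1) = exp(-r*dt) * [p_u*0.000000 + p_m*44.309343 + p_d*70.681451] = 41.575672
  V(1,+0) = exp(-r*dt) * [p_u*0.000000 + p_m*0.000000 + p_d*44.309343] = 8.159844
  V(1,+1) = exp(-r*dt) * [p_u*0.000000 + p_m*0.000000 + p_d*0.000000] = 0.000000
  V(0,+0) = exp(-r*dt) * [p_u*0.000000 + p_m*8.159844 + p_d*41.575672] = 12.915785


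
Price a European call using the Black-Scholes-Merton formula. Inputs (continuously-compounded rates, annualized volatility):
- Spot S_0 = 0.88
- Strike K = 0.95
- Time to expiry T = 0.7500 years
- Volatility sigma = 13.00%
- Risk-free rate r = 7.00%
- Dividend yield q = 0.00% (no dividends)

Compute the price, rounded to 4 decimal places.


d1 = (ln(S/K) + (r - q + 0.5*sigma^2) * T) / (sigma * sqrt(T)) = -0.15723981
d2 = d1 - sigma * sqrt(T) = -0.26982311
exp(-rT) = 0.94885432; exp(-qT) = 1.00000000
C = S_0 * exp(-qT) * N(d1) - K * exp(-rT) * N(d2)
N(d1) = 0.43752793; N(d2) = 0.39364817
C = 0.8800 * 1.00000000 * 0.43752793 - 0.9500 * 0.94885432 * 0.39364817 = 0.0302

Answer: Price = 0.0302


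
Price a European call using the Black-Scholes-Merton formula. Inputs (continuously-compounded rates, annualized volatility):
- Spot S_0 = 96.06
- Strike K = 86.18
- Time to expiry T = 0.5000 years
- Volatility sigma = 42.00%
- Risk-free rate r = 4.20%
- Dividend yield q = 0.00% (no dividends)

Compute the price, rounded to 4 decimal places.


d1 = (ln(S/K) + (r - q + 0.5*sigma^2) * T) / (sigma * sqrt(T)) = 0.58465900
d2 = d1 - sigma * sqrt(T) = 0.28767415
exp(-rT) = 0.97921896; exp(-qT) = 1.00000000
C = S_0 * exp(-qT) * N(d1) - K * exp(-rT) * N(d2)
N(d1) = 0.72061149; N(d2) = 0.61320191
C = 96.0600 * 1.00000000 * 0.72061149 - 86.1800 * 0.97921896 * 0.61320191 = 17.4744

Answer: Price = 17.4744


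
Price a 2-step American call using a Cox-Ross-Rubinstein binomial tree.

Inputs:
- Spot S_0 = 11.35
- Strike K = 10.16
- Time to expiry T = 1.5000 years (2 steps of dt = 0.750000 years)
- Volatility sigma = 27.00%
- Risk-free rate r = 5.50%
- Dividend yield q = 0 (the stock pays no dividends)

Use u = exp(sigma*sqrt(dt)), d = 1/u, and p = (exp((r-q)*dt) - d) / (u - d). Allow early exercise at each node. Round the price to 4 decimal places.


Answer: Price = V(0,0) = 2.6121

Derivation:
dt = T/N = 0.750000
u = exp(sigma*sqrt(dt)) = 1.263426; d = 1/u = 0.791499
p = (exp((r-q)*dt) - d) / (u - d) = 0.531044
Discount per step: exp(-r*dt) = 0.959589
Stock lattice S(k, i) with i counting down-moves:
  k=0: S(0,0) = 11.3500
  k=1: S(1,0) = 14.3399; S(1,1) = 8.9835
  k=2: S(2,0) = 18.1174; S(2,1) = 11.3500; S(2,2) = 7.1104
Terminal payoffs V(N, i) = max(S_T - K, 0):
  V(2,0) = 7.957376; V(2,1) = 1.190000; V(2,2) = 0.000000
Backward induction: V(k, i) = exp(-r*dt) * [p * V(k+1, i) + (1-p) * V(k+1, i+1)]; then take max(V_cont, immediate exercise) for American.
  V(1,0) = exp(-r*dt) * [p*7.957376 + (1-p)*1.190000] = 4.590456; exercise = 4.179882; V(1,0) = max -> 4.590456
  V(1,1) = exp(-r*dt) * [p*1.190000 + (1-p)*0.000000] = 0.606405; exercise = 0.000000; V(1,1) = max -> 0.606405
  V(0,0) = exp(-r*dt) * [p*4.590456 + (1-p)*0.606405] = 2.612107; exercise = 1.190000; V(0,0) = max -> 2.612107


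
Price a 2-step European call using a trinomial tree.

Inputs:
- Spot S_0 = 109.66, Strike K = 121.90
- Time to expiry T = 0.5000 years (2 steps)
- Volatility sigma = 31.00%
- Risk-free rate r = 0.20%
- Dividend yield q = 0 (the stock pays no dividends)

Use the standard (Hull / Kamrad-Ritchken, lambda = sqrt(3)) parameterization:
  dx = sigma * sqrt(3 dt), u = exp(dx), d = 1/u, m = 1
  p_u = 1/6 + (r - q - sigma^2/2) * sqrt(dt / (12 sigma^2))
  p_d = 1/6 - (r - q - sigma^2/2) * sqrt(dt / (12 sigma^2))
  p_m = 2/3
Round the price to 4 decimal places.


dt = T/N = 0.250000; dx = sigma*sqrt(3*dt) = 0.268468
u = exp(dx) = 1.307959; d = 1/u = 0.764550
p_u = 0.145226, p_m = 0.666667, p_d = 0.188108
Discount per step: exp(-r*dt) = 0.999500
Stock lattice S(k, j) with j the centered position index:
  k=0: S(0,+0) = 109.6600
  k=1: S(1,-1) = 83.8406; S(1,+0) = 109.6600; S(1,+1) = 143.4308
  k=2: S(2,-2) = 64.1003; S(2,-1) = 83.8406; S(2,+0) = 109.6600; S(2,+1) = 143.4308; S(2,+2) = 187.6016
Terminal payoffs V(N, j) = max(S_T - K, 0):
  V(2,-2) = 0.000000; V(2,-1) = 0.000000; V(2,+0) = 0.000000; V(2,+1) = 21.530779; V(2,+2) = 65.701573
Backward induction: V(k, j) = exp(-r*dt) * [p_u * V(k+1, j+1) + p_m * V(k+1, j) + p_d * V(k+1, j-1)]
  V(1,-1) = exp(-r*dt) * [p_u*0.000000 + p_m*0.000000 + p_d*0.000000] = 0.000000
  V(1,+0) = exp(-r*dt) * [p_u*21.530779 + p_m*0.000000 + p_d*0.000000] = 3.125256
  V(1,+1) = exp(-r*dt) * [p_u*65.701573 + p_m*21.530779 + p_d*0.000000] = 23.883456
  V(0,+0) = exp(-r*dt) * [p_u*23.883456 + p_m*3.125256 + p_d*0.000000] = 5.549217

Answer: Price = V(0,0) = 5.5492


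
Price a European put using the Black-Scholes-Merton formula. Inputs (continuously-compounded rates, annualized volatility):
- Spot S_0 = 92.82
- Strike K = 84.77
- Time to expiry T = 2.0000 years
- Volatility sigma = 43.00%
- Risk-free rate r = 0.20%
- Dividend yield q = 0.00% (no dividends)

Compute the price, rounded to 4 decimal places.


d1 = (ln(S/K) + (r - q + 0.5*sigma^2) * T) / (sigma * sqrt(T)) = 0.45981744
d2 = d1 - sigma * sqrt(T) = -0.14829439
exp(-rT) = 0.99600799; exp(-qT) = 1.00000000
P = K * exp(-rT) * N(-d2) - S_0 * exp(-qT) * N(-d1)
N(-d1) = 0.32282363; N(-d2) = 0.55894478
P = 84.7700 * 0.99600799 * 0.55894478 - 92.8200 * 1.00000000 * 0.32282363 = 17.2281

Answer: Price = 17.2281


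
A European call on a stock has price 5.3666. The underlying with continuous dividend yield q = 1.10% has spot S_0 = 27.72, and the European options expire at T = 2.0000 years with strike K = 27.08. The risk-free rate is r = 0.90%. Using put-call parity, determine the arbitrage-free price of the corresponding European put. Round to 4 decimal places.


Put-call parity: C - P = S_0 * exp(-qT) - K * exp(-rT).
S_0 * exp(-qT) = 27.7200 * 0.97824024 = 27.11681932
K * exp(-rT) = 27.0800 * 0.98216103 = 26.59692076
P = C - S*exp(-qT) + K*exp(-rT)
P = 5.3666 - 27.11681932 + 26.59692076 = 4.8467

Answer: Put price = 4.8467


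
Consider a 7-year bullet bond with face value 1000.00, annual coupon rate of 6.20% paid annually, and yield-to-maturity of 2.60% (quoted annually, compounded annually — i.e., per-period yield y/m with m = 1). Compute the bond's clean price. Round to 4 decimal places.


Coupon per period c = face * coupon_rate / m = 62.000000
Periods per year m = 1; per-period yield y/m = 0.026000
Number of cashflows N = 7
Cashflows (t years, CF_t, discount factor 1/(1+y/m)^(m*t), PV):
  t = 1.0000: CF_t = 62.000000, DF = 0.974659, PV = 60.428850
  t = 2.0000: CF_t = 62.000000, DF = 0.949960, PV = 58.897515
  t = 3.0000: CF_t = 62.000000, DF = 0.925887, PV = 57.404985
  t = 4.0000: CF_t = 62.000000, DF = 0.902424, PV = 55.950278
  t = 5.0000: CF_t = 62.000000, DF = 0.879555, PV = 54.532434
  t = 6.0000: CF_t = 62.000000, DF = 0.857266, PV = 53.150521
  t = 7.0000: CF_t = 1062.000000, DF = 0.835542, PV = 887.345991
Price P = sum_t PV_t = 1227.710573

Answer: Price = 1227.7106


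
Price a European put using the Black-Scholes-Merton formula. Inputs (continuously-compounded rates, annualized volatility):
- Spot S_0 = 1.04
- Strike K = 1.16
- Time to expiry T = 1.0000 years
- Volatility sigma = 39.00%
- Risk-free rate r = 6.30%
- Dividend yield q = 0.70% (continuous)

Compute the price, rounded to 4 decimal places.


Answer: Price = 0.1938

Derivation:
d1 = (ln(S/K) + (r - q + 0.5*sigma^2) * T) / (sigma * sqrt(T)) = 0.05859156
d2 = d1 - sigma * sqrt(T) = -0.33140844
exp(-rT) = 0.93894347; exp(-qT) = 0.99302444
P = K * exp(-rT) * N(-d2) - S_0 * exp(-qT) * N(-d1)
N(-d1) = 0.47663872; N(-d2) = 0.62983201
P = 1.1600 * 0.93894347 * 0.62983201 - 1.0400 * 0.99302444 * 0.47663872 = 0.1938


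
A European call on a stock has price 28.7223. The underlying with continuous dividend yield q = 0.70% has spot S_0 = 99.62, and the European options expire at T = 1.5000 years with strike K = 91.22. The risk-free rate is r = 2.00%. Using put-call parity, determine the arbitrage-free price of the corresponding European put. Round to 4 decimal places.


Put-call parity: C - P = S_0 * exp(-qT) - K * exp(-rT).
S_0 * exp(-qT) = 99.6200 * 0.98955493 = 98.57946238
K * exp(-rT) = 91.2200 * 0.97044553 = 88.52404157
P = C - S*exp(-qT) + K*exp(-rT)
P = 28.7223 - 98.57946238 + 88.52404157 = 18.6669

Answer: Put price = 18.6669


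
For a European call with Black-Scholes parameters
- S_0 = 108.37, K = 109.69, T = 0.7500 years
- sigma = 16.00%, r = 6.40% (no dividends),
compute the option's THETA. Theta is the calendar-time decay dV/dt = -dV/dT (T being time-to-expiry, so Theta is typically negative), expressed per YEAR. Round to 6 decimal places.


Answer: Theta = -7.633257

Derivation:
d1 = 0.3283181151; d2 = 0.1897540505
phi(d1) = 0.3780098878; exp(-qT) = 1.0000000000; exp(-rT) = 0.9531337871
Theta = -S*exp(-qT)*phi(d1)*sigma/(2*sqrt(T)) - r*K*exp(-rT)*N(d2) + q*S*exp(-qT)*N(d1)
N(d1) = 0.6286644256; N(d2) = 0.5752490680; sqrt(T) = 0.8660254038
Term 1 = -108.3700 * 1.0000000000 * 0.3780098878 * 0.1600 / (2 * 0.8660254038) = -3.7841782803
Term 2 = -0.0640 * 109.6900 * 0.9531337871 * 0.5752490680 = -3.8490787717
Term 3 = 0 (no dividend yield, q = 0)
Theta = -3.7841782803 + (-3.8490787717) + (0.0000000000) = -7.633257


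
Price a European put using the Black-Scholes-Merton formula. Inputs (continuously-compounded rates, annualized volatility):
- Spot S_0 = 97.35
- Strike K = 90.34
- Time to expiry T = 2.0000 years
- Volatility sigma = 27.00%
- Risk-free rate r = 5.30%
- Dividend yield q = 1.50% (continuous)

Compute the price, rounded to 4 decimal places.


Answer: Price = 7.7026

Derivation:
d1 = (ln(S/K) + (r - q + 0.5*sigma^2) * T) / (sigma * sqrt(T)) = 0.58567403
d2 = d1 - sigma * sqrt(T) = 0.20383637
exp(-rT) = 0.89942465; exp(-qT) = 0.97044553
P = K * exp(-rT) * N(-d2) - S_0 * exp(-qT) * N(-d1)
N(-d1) = 0.27904730; N(-d2) = 0.41924069
P = 90.3400 * 0.89942465 * 0.41924069 - 97.3500 * 0.97044553 * 0.27904730 = 7.7026


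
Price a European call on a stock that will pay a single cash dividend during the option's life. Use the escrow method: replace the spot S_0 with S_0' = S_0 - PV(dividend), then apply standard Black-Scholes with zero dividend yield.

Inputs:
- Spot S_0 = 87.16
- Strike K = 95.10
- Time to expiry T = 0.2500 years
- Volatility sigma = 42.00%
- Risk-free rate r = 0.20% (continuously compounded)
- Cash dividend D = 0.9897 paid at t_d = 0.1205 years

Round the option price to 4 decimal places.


PV(D) = D * exp(-r * t_d) = 0.9897 * 0.99975903 = 0.98946151
S_0' = S_0 - PV(D) = 87.1600 - 0.98946151 = 86.17053849
d1 = (ln(S_0'/K) + (r + sigma^2/2)*T) / (sigma*sqrt(T)) = -0.36214586
d2 = d1 - sigma*sqrt(T) = -0.57214586
exp(-rT) = 0.99950012
N(d1) = 0.35862152; N(d2) = 0.28361158
C = S_0' * N(d1) - K * exp(-rT) * N(d2) = 86.17053849 * 0.35862152 - 95.1000 * 0.99950012 * 0.28361158 = 3.9446

Answer: Price = 3.9446


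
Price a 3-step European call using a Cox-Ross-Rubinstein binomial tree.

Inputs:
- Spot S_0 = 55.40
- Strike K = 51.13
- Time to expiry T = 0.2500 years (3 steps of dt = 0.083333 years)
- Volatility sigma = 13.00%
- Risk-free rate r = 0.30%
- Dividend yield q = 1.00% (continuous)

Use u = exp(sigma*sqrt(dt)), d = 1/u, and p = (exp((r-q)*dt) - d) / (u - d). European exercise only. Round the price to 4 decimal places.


dt = T/N = 0.083333
u = exp(sigma*sqrt(dt)) = 1.038241; d = 1/u = 0.963168
p = (exp((r-q)*dt) - d) / (u - d) = 0.482851
Discount per step: exp(-r*dt) = 0.999750
Stock lattice S(k, i) with i counting down-moves:
  k=0: S(0,0) = 55.4000
  k=1: S(1,0) = 57.5185; S(1,1) = 53.3595
  k=2: S(2,0) = 59.7181; S(2,1) = 55.4000; S(2,2) = 51.3941
  k=3: S(3,0) = 62.0018; S(3,1) = 57.5185; S(3,2) = 53.3595; S(3,3) = 49.5012
Terminal payoffs V(N, i) = max(S_T - K, 0):
  V(3,0) = 10.871768; V(3,1) = 6.388542; V(3,2) = 2.229489; V(3,3) = 0.000000
Backward induction: V(k, i) = exp(-r*dt) * [p * V(k+1, i) + (1-p) * V(k+1, i+1)].
  V(2,0) = exp(-r*dt) * [p*10.871768 + (1-p)*6.388542] = 8.551135
  V(2,1) = exp(-r*dt) * [p*6.388542 + (1-p)*2.229489] = 4.236633
  V(2,2) = exp(-r*dt) * [p*2.229489 + (1-p)*0.000000] = 1.076242
  V(1,0) = exp(-r*dt) * [p*8.551135 + (1-p)*4.236633] = 6.318316
  V(1,1) = exp(-r*dt) * [p*4.236633 + (1-p)*1.076242] = 2.601591
  V(0,0) = exp(-r*dt) * [p*6.318316 + (1-p)*2.601591] = 4.395117

Answer: Price = V(0,0) = 4.3951
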